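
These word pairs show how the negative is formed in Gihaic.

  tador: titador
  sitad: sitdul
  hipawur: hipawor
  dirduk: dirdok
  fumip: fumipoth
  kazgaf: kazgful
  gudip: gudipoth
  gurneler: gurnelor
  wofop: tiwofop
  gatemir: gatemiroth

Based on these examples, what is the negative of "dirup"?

dirop

tador and gatemir both end in -r yet inflect differently (titador, gatemiroth), so the final letter is not what conditions the rule; the last vowel is.
"dirup" has last vowel 'u'. The stems whose last vowel is 'u' (dirduk → dirdok, hipawur → hipawor) change the last vowel to 'o'.
The other patterns: stems whose last vowel is 'a' delete the last vowel and add -ul; stems whose last vowel is 'o' add the prefix ti-; stems whose last vowel is 'i' add -oth.
So dirup → dirop.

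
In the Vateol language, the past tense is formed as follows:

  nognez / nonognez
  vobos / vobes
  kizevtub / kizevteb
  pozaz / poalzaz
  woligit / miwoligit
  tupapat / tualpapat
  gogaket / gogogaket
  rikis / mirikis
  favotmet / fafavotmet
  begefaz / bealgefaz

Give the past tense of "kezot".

kezet

woligit and favotmet both end in -t yet inflect differently (miwoligit, fafavotmet), so the final letter is not what conditions the rule; the last vowel is.
"kezot" has last vowel 'o'. The one such stem in the data (vobos → vobes) changes the last vowel to 'e' (as does kizevtub), so the same rule applies.
The other patterns: stems whose last vowel is 'i' add the prefix mi-; stems whose last vowel is 'e' repeat the first consonant+vowel as a prefix; stems whose last vowel is 'a' insert -al- after the first vowel.
So kezot → kezet.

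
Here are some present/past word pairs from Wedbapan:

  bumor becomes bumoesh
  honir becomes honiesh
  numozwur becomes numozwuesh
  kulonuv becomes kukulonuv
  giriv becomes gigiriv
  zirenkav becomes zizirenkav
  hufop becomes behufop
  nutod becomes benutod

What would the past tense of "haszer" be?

haszeesh

"haszer" ends in -r. The stems ending in -r (bumor → bumoesh, honir → honiesh, numozwur → numozwuesh) drop the final letter and add -esh.
The other patterns: stems ending in -v repeat the first consonant+vowel as a prefix; stems ending in -d or -p add the prefix be-.
So haszer → haszeesh.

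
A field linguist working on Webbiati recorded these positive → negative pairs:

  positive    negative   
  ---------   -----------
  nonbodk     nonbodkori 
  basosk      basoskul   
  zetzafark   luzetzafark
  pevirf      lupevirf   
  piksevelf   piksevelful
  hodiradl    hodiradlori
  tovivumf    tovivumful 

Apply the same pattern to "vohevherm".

"vohevherm" has second-to-last letter 'r'. The stems whose second-to-last letter is 'r' (zetzafark → luzetzafark, pevirf → lupevirf) add the prefix lu-.
So vohevherm → luvohevherm.

luvohevherm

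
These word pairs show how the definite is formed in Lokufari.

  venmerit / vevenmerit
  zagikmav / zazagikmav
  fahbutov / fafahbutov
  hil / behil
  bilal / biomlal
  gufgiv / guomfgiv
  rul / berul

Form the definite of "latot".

hil and bilal both end in -l yet inflect differently (behil, biomlal), so the final letter is not what conditions the rule; the number of vowels is.
"latot" has 2 vowels. The stems with 2 vowels (gufgiv → guomfgiv, bilal → biomlal) insert -om- after the first vowel.
So latot → laomtot.

laomtot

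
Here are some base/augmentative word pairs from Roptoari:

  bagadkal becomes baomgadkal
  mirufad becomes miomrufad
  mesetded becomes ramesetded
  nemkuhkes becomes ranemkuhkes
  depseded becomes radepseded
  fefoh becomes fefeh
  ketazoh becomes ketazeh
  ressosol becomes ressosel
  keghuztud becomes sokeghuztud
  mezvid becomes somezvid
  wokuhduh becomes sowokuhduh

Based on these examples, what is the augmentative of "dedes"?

radedes

"dedes" has last vowel 'e'. The stems whose last vowel is 'e' (mesetded → ramesetded, nemkuhkes → ranemkuhkes, depseded → radepseded) add the prefix ra-.
So dedes → radedes.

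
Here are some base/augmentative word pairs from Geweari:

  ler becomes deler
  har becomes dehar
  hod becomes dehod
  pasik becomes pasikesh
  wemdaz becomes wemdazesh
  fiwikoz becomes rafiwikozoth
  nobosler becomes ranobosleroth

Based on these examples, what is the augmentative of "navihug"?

ranavihugoth

wemdaz and fiwikoz both end in -z yet inflect differently (wemdazesh, rafiwikozoth), so the final letter is not what conditions the rule; the number of vowels is.
"navihug" has 3 vowels. The stems with 3 vowels (fiwikoz → rafiwikozoth, nobosler → ranobosleroth) add ra- … -oth around the stem.
So navihug → ranavihugoth.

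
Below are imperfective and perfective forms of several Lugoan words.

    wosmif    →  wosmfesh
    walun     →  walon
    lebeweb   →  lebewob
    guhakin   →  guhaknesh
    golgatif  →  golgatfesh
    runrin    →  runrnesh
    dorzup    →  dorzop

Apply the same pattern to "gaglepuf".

guhakin and walun both end in -n yet inflect differently (guhaknesh, walon), so the final letter is not what conditions the rule; the last vowel is.
"gaglepuf" has last vowel 'u'. The stems whose last vowel is 'u' (dorzup → dorzop, walun → walon) change the last vowel to 'o'.
The other pattern: stems whose last vowel is 'i' delete the last vowel and add -esh.
So gaglepuf → gaglepof.

gaglepof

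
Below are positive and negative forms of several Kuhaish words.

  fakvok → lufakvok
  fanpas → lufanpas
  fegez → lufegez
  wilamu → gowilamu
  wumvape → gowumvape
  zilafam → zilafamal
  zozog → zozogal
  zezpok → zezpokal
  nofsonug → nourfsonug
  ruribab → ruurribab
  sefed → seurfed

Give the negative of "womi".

gowomi

fakvok and zezpok both end in -k yet inflect differently (lufakvok, zezpokal), so the final letter is not what conditions the rule; the first letter is.
"womi" begins with w-. The stems beginning with w- (wilamu → gowilamu, wumvape → gowumvape) add the prefix go-.
So womi → gowomi.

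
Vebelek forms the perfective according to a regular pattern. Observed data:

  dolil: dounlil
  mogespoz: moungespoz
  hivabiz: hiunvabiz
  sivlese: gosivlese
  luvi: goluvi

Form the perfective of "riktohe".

goriktohe

dolil and luvi both have last vowel 'i' yet inflect differently (dounlil, goluvi), so the last vowel is not what conditions the rule; whether the stem ends in a vowel or a consonant is.
"riktohe" ends in a vowel. The stems ending in a vowel (sivlese → gosivlese, luvi → goluvi) add the prefix go-.
The other pattern: stems ending in a consonant insert -un- after the first vowel.
So riktohe → goriktohe.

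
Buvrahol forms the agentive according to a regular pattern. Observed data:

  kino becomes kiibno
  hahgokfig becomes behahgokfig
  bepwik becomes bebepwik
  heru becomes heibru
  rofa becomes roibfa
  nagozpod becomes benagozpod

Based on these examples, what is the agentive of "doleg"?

bedoleg

kino and nagozpod both have last vowel 'o' yet inflect differently (kiibno, benagozpod), so the last vowel is not what conditions the rule; whether the stem ends in a vowel or a consonant is.
"doleg" ends in a consonant. The stems ending in a consonant (hahgokfig → behahgokfig, nagozpod → benagozpod, bepwik → bebepwik) add the prefix be-.
So doleg → bedoleg.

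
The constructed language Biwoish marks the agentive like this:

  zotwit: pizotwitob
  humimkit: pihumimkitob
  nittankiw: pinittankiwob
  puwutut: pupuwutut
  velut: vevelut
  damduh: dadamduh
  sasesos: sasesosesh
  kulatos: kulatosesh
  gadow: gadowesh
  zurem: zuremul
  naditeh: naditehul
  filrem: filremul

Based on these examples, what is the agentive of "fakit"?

pifakitob

"fakit" has last vowel 'i'. The stems whose last vowel is 'i' (zotwit → pizotwitob, humimkit → pihumimkitob, nittankiw → pinittankiwob) add pi- … -ob around the stem.
The other patterns: stems whose last vowel is 'u' repeat the first consonant+vowel as a prefix; stems whose last vowel is 'o' add -esh; stems whose last vowel is 'e' add -ul.
So fakit → pifakitob.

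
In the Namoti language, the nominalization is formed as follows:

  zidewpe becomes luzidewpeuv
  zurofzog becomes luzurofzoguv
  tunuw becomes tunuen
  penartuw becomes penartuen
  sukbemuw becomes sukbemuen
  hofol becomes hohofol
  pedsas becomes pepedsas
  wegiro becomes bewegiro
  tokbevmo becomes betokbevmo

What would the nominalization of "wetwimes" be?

zurofzog and hofol both have last vowel 'o' yet inflect differently (luzurofzoguv, hohofol), so the last vowel is not what conditions the rule; the final letter is.
"wetwimes" ends in -s. The one such stem in the data (pedsas → pepedsas) repeats the first consonant+vowel as a prefix (as does hofol), so the same rule applies.
The other patterns: stems ending in -e or -g add lu- … -uv around the stem; stems ending in -w drop the final letter and add -en; stems ending in -o add the prefix be-.
So wetwimes → wewetwimes.

wewetwimes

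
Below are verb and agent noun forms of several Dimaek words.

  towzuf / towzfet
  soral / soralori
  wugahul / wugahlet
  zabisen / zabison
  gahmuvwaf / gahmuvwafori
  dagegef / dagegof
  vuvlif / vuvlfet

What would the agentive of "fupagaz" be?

fupagazori

gahmuvwaf and dagegef both end in -f yet inflect differently (gahmuvwafori, dagegof), so the final letter is not what conditions the rule; the last vowel is.
"fupagaz" has last vowel 'a'. The stems whose last vowel is 'a' (soral → soralori, gahmuvwaf → gahmuvwafori) add -ori.
The other patterns: stems whose last vowel is 'e' change the last vowel to 'o'; stems whose last vowel is 'i' or 'u' delete the last vowel and add -et.
So fupagaz → fupagazori.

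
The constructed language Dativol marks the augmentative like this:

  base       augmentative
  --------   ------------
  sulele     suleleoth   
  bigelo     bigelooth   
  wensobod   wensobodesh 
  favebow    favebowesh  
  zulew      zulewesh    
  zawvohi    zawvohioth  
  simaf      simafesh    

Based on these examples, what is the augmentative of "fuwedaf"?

fuwedafesh

zulew and sulele both have last vowel 'e' yet inflect differently (zulewesh, suleleoth), so the last vowel is not what conditions the rule; whether the stem ends in a vowel or a consonant is.
"fuwedaf" ends in a consonant. The stems ending in a consonant (simaf → simafesh, wensobod → wensobodesh, zulew → zulewesh) add -esh.
The other pattern: stems ending in a vowel add -oth.
So fuwedaf → fuwedafesh.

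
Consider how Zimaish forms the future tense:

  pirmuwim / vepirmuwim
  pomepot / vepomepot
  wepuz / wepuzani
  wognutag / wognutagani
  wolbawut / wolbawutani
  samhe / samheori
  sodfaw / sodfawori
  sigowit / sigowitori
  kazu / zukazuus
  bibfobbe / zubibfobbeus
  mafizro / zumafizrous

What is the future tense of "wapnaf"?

wapnafani

"wapnaf" begins with w-. The stems beginning with w- (wepuz → wepuzani, wognutag → wognutagani, wolbawut → wolbawutani) add -ani.
So wapnaf → wapnafani.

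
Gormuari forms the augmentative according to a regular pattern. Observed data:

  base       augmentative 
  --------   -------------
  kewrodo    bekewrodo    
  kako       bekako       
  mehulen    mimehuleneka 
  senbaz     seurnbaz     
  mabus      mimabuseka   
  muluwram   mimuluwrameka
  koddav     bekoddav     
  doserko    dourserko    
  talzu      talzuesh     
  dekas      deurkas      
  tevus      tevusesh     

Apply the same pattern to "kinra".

bekinra

dekas and mabus both end in -s yet inflect differently (deurkas, mimabuseka), so the final letter is not what conditions the rule; the first letter is.
"kinra" begins with k-. The stems beginning with k- (koddav → bekoddav, kewrodo → bekewrodo, kako → bekako) add the prefix be-.
The other patterns: stems beginning with d- or s- insert -ur- after the first vowel; stems beginning with m- add mi- … -eka around the stem; stems beginning with t- add -esh.
So kinra → bekinra.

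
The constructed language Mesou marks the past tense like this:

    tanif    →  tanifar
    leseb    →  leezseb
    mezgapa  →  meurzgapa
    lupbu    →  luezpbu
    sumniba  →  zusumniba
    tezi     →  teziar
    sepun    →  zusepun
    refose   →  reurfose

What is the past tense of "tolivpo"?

tolivpoar

sumniba and mezgapa both end in -a yet inflect differently (zusumniba, meurzgapa), so the final letter is not what conditions the rule; the first letter is.
"tolivpo" begins with t-. The stems beginning with t- (tezi → teziar, tanif → tanifar) add -ar.
So tolivpo → tolivpoar.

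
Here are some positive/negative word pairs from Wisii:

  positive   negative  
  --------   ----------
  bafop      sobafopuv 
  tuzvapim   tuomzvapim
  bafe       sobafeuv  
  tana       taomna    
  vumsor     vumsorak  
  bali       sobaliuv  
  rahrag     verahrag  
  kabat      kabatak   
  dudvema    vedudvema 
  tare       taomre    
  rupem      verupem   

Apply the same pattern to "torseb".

toomrseb

tare and bafe both end in -e yet inflect differently (taomre, sobafeuv), so the final letter is not what conditions the rule; the first letter is.
"torseb" begins with t-. The stems beginning with t- (tare → taomre, tana → taomna, tuzvapim → tuomzvapim) insert -om- after the first vowel.
So torseb → toomrseb.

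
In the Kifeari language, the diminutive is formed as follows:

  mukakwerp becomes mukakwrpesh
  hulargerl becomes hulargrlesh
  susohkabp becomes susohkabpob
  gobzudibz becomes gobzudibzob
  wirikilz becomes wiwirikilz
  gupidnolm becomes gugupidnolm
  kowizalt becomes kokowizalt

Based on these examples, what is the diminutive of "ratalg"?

raratalg

mukakwerp and susohkabp both end in -p yet inflect differently (mukakwrpesh, susohkabpob), so the final letter is not what conditions the rule; the second-to-last letter is.
"ratalg" has second-to-last letter 'l'. The stems whose second-to-last letter is 'l' (wirikilz → wiwirikilz, gupidnolm → gugupidnolm, kowizalt → kokowizalt) repeat the first consonant+vowel as a prefix.
The other patterns: stems whose second-to-last letter is 'r' delete the last vowel and add -esh; stems whose second-to-last letter is 'b' add -ob.
So ratalg → raratalg.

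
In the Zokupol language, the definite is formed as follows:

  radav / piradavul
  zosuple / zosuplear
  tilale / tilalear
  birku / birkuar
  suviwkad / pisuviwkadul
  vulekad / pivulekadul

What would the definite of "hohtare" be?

hohtarear

birku and radav both have 2 vowels yet inflect differently (birkuar, piradavul), so the number of vowels is not what conditions the rule; whether the stem ends in a vowel or a consonant is.
"hohtare" ends in a vowel. The stems ending in a vowel (zosuple → zosuplear, birku → birkuar, tilale → tilalear) add -ar.
So hohtare → hohtarear.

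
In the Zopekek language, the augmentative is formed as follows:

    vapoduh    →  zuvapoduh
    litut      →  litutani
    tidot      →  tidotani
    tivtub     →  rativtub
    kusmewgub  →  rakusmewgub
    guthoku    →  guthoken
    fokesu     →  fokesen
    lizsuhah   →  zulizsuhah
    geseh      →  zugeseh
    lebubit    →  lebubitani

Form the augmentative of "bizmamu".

"bizmamu" ends in -u. The stems ending in -u (guthoku → guthoken, fokesu → fokesen) drop the final letter and add -en.
The other patterns: stems ending in -t add -ani; stems ending in -b add the prefix ra-; stems ending in -h add the prefix zu-.
So bizmamu → bizmamen.

bizmamen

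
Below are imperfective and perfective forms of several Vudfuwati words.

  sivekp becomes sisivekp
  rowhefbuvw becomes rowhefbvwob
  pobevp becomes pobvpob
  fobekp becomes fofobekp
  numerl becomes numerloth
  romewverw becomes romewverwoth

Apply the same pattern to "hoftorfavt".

hoftorfvtob

romewverw and rowhefbuvw both end in -w yet inflect differently (romewverwoth, rowhefbvwob), so the final letter is not what conditions the rule; the second-to-last letter is.
"hoftorfavt" has second-to-last letter 'v'. The stems whose second-to-last letter is 'v' (pobevp → pobvpob, rowhefbuvw → rowhefbvwob) delete the last vowel and add -ob.
The other patterns: stems whose second-to-last letter is 'r' add -oth; stems whose second-to-last letter is 'k' repeat the first consonant+vowel as a prefix.
So hoftorfavt → hoftorfvtob.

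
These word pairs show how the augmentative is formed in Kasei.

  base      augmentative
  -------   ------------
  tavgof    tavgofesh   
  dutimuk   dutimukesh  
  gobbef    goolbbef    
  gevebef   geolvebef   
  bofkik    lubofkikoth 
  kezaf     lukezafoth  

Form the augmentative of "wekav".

tavgof and gobbef both end in -f yet inflect differently (tavgofesh, goolbbef), so the final letter is not what conditions the rule; the last vowel is.
"wekav" has last vowel 'a'. The one such stem in the data (kezaf → lukezafoth) adds lu- … -oth around the stem, so the same rule applies.
The other patterns: stems whose last vowel is 'o' or 'u' add -esh; stems whose last vowel is 'e' insert -ol- after the first vowel.
So wekav → luwekavoth.

luwekavoth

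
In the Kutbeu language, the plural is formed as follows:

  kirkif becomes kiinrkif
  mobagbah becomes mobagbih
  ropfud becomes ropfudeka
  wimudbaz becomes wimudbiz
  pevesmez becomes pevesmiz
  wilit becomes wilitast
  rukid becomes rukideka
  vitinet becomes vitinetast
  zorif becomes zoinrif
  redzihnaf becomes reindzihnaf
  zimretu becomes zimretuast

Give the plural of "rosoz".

"rosoz" ends in -z. The stems ending in -z (wimudbaz → wimudbiz, pevesmez → pevesmiz) change the last vowel to 'i'.
So rosoz → rosiz.

rosiz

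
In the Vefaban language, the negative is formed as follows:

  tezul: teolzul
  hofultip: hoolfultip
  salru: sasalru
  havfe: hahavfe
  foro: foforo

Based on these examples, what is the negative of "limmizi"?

lilimmizi

tezul and salru both have last vowel 'u' yet inflect differently (teolzul, sasalru), so the last vowel is not what conditions the rule; whether the stem ends in a vowel or a consonant is.
"limmizi" ends in a vowel. The stems ending in a vowel (salru → sasalru, havfe → hahavfe, foro → foforo) repeat the first consonant+vowel as a prefix.
So limmizi → lilimmizi.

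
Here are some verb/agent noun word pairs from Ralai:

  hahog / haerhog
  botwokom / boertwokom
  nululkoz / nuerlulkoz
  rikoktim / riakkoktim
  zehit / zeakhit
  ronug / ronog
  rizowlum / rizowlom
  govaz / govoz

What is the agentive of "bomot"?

boermot

botwokom and rikoktim both end in -m yet inflect differently (boertwokom, riakkoktim), so the final letter is not what conditions the rule; the last vowel is.
"bomot" has last vowel 'o'. The stems whose last vowel is 'o' (hahog → haerhog, botwokom → boertwokom, nululkoz → nuerlulkoz) insert -er- after the first vowel.
The other patterns: stems whose last vowel is 'i' insert -ak- after the first vowel; stems whose last vowel is 'a' or 'u' change the last vowel to 'o'.
So bomot → boermot.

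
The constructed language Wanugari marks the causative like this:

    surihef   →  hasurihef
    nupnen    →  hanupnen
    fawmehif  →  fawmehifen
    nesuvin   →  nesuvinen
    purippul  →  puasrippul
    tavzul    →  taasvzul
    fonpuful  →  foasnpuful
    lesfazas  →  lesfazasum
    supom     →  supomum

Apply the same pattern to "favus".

surihef and fawmehif both end in -f yet inflect differently (hasurihef, fawmehifen), so the final letter is not what conditions the rule; the last vowel is.
"favus" has last vowel 'u'. The stems whose last vowel is 'u' (purippul → puasrippul, tavzul → taasvzul, fonpuful → foasnpuful) insert -as- after the first vowel.
The other patterns: stems whose last vowel is 'e' add the prefix ha-; stems whose last vowel is 'i' add -en; stems whose last vowel is 'a' or 'o' add -um.
So favus → faasvus.

faasvus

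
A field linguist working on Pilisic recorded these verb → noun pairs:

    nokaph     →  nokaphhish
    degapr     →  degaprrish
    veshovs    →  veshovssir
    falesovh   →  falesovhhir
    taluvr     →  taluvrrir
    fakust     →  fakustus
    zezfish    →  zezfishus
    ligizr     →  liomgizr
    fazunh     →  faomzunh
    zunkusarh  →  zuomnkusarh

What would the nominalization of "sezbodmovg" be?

nokaph and falesovh both end in -h yet inflect differently (nokaphhish, falesovhhir), so the final letter is not what conditions the rule; the second-to-last letter is.
"sezbodmovg" has second-to-last letter 'v'. The stems whose second-to-last letter is 'v' (veshovs → veshovssir, falesovh → falesovhhir, taluvr → taluvrrir) double the final consonant and add -ir.
The other patterns: stems whose second-to-last letter is 'p' double the final consonant and add -ish; stems whose second-to-last letter is 's' add -us; stems whose second-to-last letter is 'n', 'r' or 'z' insert -om- after the first vowel.
So sezbodmovg → sezbodmovggir.

sezbodmovggir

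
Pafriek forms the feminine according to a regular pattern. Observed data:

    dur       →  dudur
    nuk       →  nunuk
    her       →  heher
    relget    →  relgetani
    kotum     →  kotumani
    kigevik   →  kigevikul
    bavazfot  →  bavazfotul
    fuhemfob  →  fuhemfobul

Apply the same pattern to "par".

nuk and kigevik both end in -k yet inflect differently (nunuk, kigevikul), so the final letter is not what conditions the rule; the number of vowels is.
"par" has 1 vowel. The stems with 1 vowel (dur → dudur, nuk → nunuk, her → heher) repeat the first consonant+vowel as a prefix.
The other patterns: stems with 2 vowels add -ani; stems with 3 vowels add -ul.
So par → papar.

papar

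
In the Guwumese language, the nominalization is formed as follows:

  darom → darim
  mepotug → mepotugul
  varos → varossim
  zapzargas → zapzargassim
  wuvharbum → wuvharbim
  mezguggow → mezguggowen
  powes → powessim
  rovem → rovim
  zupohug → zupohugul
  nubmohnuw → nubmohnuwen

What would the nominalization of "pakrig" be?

"pakrig" ends in -g. The stems ending in -g (mepotug → mepotugul, zupohug → zupohugul) add -ul.
The other patterns: stems ending in -s double the final consonant and add -im; stems ending in -w add -en; stems ending in -m change the last vowel to 'i'.
So pakrig → pakrigul.

pakrigul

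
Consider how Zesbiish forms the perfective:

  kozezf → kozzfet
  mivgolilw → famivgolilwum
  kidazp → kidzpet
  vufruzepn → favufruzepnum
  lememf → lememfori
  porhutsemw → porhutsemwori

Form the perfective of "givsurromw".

"givsurromw" has second-to-last letter 'm'. The stems whose second-to-last letter is 'm' (porhutsemw → porhutsemwori, lememf → lememfori) add -ori.
The other patterns: stems whose second-to-last letter is 'z' delete the last vowel and add -et; stems whose second-to-last letter is 'l' or 'p' add fa- … -um around the stem.
So givsurromw → givsurromwori.

givsurromwori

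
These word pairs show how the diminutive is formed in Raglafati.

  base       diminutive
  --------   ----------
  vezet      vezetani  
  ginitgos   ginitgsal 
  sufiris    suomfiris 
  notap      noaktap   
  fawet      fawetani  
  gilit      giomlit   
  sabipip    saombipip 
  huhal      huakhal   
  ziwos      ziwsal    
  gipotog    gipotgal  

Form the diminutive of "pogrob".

"pogrob" has last vowel 'o'. The stems whose last vowel is 'o' (gipotog → gipotgal, ginitgos → ginitgsal, ziwos → ziwsal) delete the last vowel and add -al.
The other patterns: stems whose last vowel is 'e' add -ani; stems whose last vowel is 'i' insert -om- after the first vowel; stems whose last vowel is 'a' insert -ak- after the first vowel.
So pogrob → pogrbal.

pogrbal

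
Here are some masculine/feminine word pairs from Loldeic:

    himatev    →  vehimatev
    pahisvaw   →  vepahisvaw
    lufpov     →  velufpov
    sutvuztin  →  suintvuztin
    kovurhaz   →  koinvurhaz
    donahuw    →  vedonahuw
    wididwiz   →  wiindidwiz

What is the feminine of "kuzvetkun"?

"kuzvetkun" ends in -n. The one such stem in the data (sutvuztin → suintvuztin) inserts -in- after the first vowel (as do wididwiz, kovurhaz), so the same rule applies.
So kuzvetkun → kuinzvetkun.

kuinzvetkun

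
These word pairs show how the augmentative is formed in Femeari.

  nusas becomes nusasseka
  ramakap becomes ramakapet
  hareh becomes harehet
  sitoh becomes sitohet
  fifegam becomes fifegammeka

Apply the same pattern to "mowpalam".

"mowpalam" ends in -m. The one such stem in the data (fifegam → fifegammeka) doubles the final consonant and adds -eka (as does nusas), so the same rule applies.
The other pattern: stems ending in -h or -p add -et.
So mowpalam → mowpalammeka.

mowpalammeka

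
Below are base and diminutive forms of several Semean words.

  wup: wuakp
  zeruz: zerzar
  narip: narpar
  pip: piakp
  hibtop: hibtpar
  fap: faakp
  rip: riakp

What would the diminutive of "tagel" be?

wup and hibtop both end in -p yet inflect differently (wuakp, hibtpar), so the final letter is not what conditions the rule; the number of vowels is.
"tagel" has 2 vowels. The stems with 2 vowels (hibtop → hibtpar, narip → narpar, zeruz → zerzar) delete the last vowel and add -ar.
The other pattern: stems with 1 vowel insert -ak- after the first vowel.
So tagel → taglar.

taglar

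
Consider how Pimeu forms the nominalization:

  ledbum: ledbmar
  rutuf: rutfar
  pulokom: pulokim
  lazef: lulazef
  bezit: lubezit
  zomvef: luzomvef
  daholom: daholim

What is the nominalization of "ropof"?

"ropof" has last vowel 'o'. The stems whose last vowel is 'o' (pulokom → pulokim, daholom → daholim) change the last vowel to 'i'.
So ropof → ropif.

ropif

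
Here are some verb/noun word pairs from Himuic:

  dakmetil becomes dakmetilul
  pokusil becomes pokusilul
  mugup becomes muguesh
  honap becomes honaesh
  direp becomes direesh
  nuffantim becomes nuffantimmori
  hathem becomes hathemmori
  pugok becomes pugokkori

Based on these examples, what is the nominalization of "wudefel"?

wudefelul

"wudefel" ends in -l. The stems ending in -l (dakmetil → dakmetilul, pokusil → pokusilul) add -ul.
So wudefel → wudefelul.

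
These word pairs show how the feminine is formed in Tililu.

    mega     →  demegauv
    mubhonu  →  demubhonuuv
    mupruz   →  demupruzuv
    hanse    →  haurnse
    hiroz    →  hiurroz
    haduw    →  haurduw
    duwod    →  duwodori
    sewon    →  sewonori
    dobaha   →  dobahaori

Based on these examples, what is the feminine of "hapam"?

haurpam

mupruz and hiroz both end in -z yet inflect differently (demupruzuv, hiurroz), so the final letter is not what conditions the rule; the first letter is.
"hapam" begins with h-. The stems beginning with h- (hanse → haurnse, hiroz → hiurroz, haduw → haurduw) insert -ur- after the first vowel.
So hapam → haurpam.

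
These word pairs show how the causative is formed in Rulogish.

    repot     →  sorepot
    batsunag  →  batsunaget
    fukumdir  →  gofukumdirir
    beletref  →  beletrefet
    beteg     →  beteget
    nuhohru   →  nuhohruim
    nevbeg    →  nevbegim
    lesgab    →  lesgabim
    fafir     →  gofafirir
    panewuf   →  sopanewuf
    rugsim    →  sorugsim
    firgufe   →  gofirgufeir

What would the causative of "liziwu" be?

liziwuim

panewuf and beletref both end in -f yet inflect differently (sopanewuf, beletrefet), so the final letter is not what conditions the rule; the first letter is.
"liziwu" begins with l-. The one such stem in the data (lesgab → lesgabim) adds -im, so the same rule applies.
The other patterns: stems beginning with p- or r- add the prefix so-; stems beginning with f- add go- … -ir around the stem; stems beginning with b- add -et.
So liziwu → liziwuim.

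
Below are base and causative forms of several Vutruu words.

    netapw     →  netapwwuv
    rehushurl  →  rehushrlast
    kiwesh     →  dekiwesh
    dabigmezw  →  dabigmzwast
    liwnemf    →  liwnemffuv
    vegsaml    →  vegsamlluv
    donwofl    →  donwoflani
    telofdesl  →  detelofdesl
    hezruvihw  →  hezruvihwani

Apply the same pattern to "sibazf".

sibzfast

vegsaml and telofdesl both end in -l yet inflect differently (vegsamlluv, detelofdesl), so the final letter is not what conditions the rule; the second-to-last letter is.
"sibazf" has second-to-last letter 'z'. The one such stem in the data (dabigmezw → dabigmzwast) deletes the last vowel and adds -ast (as does rehushurl), so the same rule applies.
So sibazf → sibzfast.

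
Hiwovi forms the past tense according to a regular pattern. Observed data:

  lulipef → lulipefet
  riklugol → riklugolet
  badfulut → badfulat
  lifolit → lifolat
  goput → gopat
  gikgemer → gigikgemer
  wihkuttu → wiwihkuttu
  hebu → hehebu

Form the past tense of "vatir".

vavatir

lulipef and gikgemer both have last vowel 'e' yet inflect differently (lulipefet, gigikgemer), so the last vowel is not what conditions the rule; the final letter is.
"vatir" ends in -r. The one such stem in the data (gikgemer → gigikgemer) repeats the first consonant+vowel as a prefix (as do wihkuttu, hebu), so the same rule applies.
The other patterns: stems ending in -f or -l add -et; stems ending in -t change the last vowel to 'a'.
So vatir → vavatir.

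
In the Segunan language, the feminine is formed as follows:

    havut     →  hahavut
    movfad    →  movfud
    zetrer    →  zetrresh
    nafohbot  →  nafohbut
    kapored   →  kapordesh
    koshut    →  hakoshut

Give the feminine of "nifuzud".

koshut and nafohbot both end in -t yet inflect differently (hakoshut, nafohbut), so the final letter is not what conditions the rule; the last vowel is.
"nifuzud" has last vowel 'u'. The stems whose last vowel is 'u' (koshut → hakoshut, havut → hahavut) add the prefix ha-.
So nifuzud → hanifuzud.

hanifuzud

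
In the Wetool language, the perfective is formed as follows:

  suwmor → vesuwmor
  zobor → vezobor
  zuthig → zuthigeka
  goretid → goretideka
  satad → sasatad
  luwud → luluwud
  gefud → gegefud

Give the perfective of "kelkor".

vekelkor

"kelkor" has last vowel 'o'. The stems whose last vowel is 'o' (suwmor → vesuwmor, zobor → vezobor) add the prefix ve-.
The other patterns: stems whose last vowel is 'i' add -eka; stems whose last vowel is 'a' or 'u' repeat the first consonant+vowel as a prefix.
So kelkor → vekelkor.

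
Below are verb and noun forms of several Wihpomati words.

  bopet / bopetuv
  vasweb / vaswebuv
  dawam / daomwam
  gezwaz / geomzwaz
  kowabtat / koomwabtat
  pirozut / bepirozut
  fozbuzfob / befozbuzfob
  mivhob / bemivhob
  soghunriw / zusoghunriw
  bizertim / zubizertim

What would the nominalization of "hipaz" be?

"hipaz" has last vowel 'a'. The stems whose last vowel is 'a' (dawam → daomwam, gezwaz → geomzwaz, kowabtat → koomwabtat) insert -om- after the first vowel.
The other patterns: stems whose last vowel is 'e' add -uv; stems whose last vowel is 'o' or 'u' add the prefix be-; stems whose last vowel is 'i' add the prefix zu-.
So hipaz → hiompaz.

hiompaz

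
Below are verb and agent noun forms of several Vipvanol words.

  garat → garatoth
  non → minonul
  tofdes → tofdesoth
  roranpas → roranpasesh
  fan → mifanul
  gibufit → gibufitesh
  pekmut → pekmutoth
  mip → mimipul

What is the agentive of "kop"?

tofdes and roranpas both end in -s yet inflect differently (tofdesoth, roranpasesh), so the final letter is not what conditions the rule; the number of vowels is.
"kop" has 1 vowel. The stems with 1 vowel (non → minonul, fan → mifanul, mip → mimipul) add mi- … -ul around the stem.
So kop → mikopul.

mikopul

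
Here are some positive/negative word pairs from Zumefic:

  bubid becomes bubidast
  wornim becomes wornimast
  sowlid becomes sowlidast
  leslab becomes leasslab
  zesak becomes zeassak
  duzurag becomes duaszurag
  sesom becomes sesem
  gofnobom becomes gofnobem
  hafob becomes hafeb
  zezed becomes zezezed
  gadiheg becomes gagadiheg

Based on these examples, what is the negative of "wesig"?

"wesig" has last vowel 'i'. The stems whose last vowel is 'i' (bubid → bubidast, wornim → wornimast, sowlid → sowlidast) add -ast.
The other patterns: stems whose last vowel is 'a' insert -as- after the first vowel; stems whose last vowel is 'o' change the last vowel to 'e'; stems whose last vowel is 'e' repeat the first consonant+vowel as a prefix.
So wesig → wesigast.

wesigast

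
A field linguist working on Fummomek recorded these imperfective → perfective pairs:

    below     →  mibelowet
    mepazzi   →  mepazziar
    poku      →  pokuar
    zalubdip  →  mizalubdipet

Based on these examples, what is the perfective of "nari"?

nariar

zalubdip and mepazzi both have last vowel 'i' yet inflect differently (mizalubdipet, mepazziar), so the last vowel is not what conditions the rule; whether the stem ends in a vowel or a consonant is.
"nari" ends in a vowel. The stems ending in a vowel (mepazzi → mepazziar, poku → pokuar) add -ar.
The other pattern: stems ending in a consonant add mi- … -et around the stem.
So nari → nariar.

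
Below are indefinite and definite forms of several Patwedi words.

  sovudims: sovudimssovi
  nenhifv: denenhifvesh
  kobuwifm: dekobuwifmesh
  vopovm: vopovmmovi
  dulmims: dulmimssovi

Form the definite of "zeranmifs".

"zeranmifs" has second-to-last letter 'f'. The stems whose second-to-last letter is 'f' (kobuwifm → dekobuwifmesh, nenhifv → denenhifvesh) add de- … -esh around the stem.
So zeranmifs → dezeranmifsesh.

dezeranmifsesh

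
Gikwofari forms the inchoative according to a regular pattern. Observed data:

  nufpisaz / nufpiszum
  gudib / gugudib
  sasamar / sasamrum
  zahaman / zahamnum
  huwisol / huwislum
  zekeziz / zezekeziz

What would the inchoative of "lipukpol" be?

"lipukpol" has last vowel 'o'. The one such stem in the data (huwisol → huwislum) deletes the last vowel and adds -um (as do nufpisaz, zahaman), so the same rule applies.
So lipukpol → lipukplum.

lipukplum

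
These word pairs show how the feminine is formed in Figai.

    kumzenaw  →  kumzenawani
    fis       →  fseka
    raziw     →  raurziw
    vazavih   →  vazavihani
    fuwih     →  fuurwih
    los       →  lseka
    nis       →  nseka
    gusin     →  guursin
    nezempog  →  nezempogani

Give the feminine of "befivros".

fuwih and vazavih both end in -h yet inflect differently (fuurwih, vazavihani), so the final letter is not what conditions the rule; the number of vowels is.
"befivros" has 3 vowels. The stems with 3 vowels (vazavih → vazavihani, nezempog → nezempogani, kumzenaw → kumzenawani) add -ani.
The other patterns: stems with 1 vowel delete the last vowel and add -eka; stems with 2 vowels insert -ur- after the first vowel.
So befivros → befivrosani.

befivrosani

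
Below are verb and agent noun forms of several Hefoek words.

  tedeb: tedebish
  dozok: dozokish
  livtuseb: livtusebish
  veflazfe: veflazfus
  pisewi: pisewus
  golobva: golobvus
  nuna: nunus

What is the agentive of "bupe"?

bupus

"bupe" ends in a vowel. The stems ending in a vowel (veflazfe → veflazfus, pisewi → pisewus, golobva → golobvus) drop the final letter and add -us.
The other pattern: stems ending in a consonant add -ish.
So bupe → bupus.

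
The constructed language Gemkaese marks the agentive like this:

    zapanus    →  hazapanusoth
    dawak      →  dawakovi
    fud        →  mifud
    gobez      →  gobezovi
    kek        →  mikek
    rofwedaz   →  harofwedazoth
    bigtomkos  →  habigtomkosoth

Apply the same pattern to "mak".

mimak

kek and dawak both end in -k yet inflect differently (mikek, dawakovi), so the final letter is not what conditions the rule; the number of vowels is.
"mak" has 1 vowel. The stems with 1 vowel (kek → mikek, fud → mifud) add the prefix mi-.
The other patterns: stems with 2 vowels add -ovi; stems with 3 vowels add ha- … -oth around the stem.
So mak → mimak.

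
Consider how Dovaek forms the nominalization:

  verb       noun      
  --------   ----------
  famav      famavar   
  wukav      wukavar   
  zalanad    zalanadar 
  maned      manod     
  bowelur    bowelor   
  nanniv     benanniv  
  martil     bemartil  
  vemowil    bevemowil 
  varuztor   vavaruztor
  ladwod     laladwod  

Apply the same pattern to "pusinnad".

pusinnadar

"pusinnad" has last vowel 'a'. The stems whose last vowel is 'a' (famav → famavar, wukav → wukavar, zalanad → zalanadar) add -ar.
The other patterns: stems whose last vowel is 'e' or 'u' change the last vowel to 'o'; stems whose last vowel is 'i' add the prefix be-; stems whose last vowel is 'o' repeat the first consonant+vowel as a prefix.
So pusinnad → pusinnadar.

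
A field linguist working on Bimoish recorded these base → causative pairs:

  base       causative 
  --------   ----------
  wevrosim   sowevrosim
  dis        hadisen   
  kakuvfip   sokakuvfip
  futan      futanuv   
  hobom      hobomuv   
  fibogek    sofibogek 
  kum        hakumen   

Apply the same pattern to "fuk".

"fuk" has 1 vowel. The stems with 1 vowel (kum → hakumen, dis → hadisen) add ha- … -en around the stem.
The other patterns: stems with 2 vowels add -uv; stems with 3 vowels add the prefix so-.
So fuk → hafuken.

hafuken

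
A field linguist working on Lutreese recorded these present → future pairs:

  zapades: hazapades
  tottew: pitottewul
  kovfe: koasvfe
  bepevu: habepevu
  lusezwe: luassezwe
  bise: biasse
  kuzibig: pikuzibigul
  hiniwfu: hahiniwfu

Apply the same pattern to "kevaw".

kovfe and tottew both have last vowel 'e' yet inflect differently (koasvfe, pitottewul), so the last vowel is not what conditions the rule; the final letter is.
"kevaw" ends in -w. The one such stem in the data (tottew → pitottewul) adds pi- … -ul around the stem, so the same rule applies.
The other patterns: stems ending in -e insert -as- after the first vowel; stems ending in -s or -u add the prefix ha-.
So kevaw → pikevawul.

pikevawul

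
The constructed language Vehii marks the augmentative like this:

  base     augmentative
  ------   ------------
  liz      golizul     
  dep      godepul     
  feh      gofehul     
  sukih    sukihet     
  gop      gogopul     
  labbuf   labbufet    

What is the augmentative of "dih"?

godihul

"dih" has 1 vowel. The stems with 1 vowel (feh → gofehul, gop → gogopul, dep → godepul) add go- … -ul around the stem.
The other pattern: stems with 2 vowels add -et.
So dih → godihul.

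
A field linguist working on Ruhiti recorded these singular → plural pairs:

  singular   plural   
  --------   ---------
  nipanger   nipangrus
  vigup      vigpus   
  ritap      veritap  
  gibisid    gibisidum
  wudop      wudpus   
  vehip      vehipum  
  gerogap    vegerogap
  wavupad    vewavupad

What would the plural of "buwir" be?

gibisid and wavupad both end in -d yet inflect differently (gibisidum, vewavupad), so the final letter is not what conditions the rule; the last vowel is.
"buwir" has last vowel 'i'. The stems whose last vowel is 'i' (gibisid → gibisidum, vehip → vehipum) add -um.
The other patterns: stems whose last vowel is 'a' add the prefix ve-; stems whose last vowel is 'e', 'o' or 'u' delete the last vowel and add -us.
So buwir → buwirum.

buwirum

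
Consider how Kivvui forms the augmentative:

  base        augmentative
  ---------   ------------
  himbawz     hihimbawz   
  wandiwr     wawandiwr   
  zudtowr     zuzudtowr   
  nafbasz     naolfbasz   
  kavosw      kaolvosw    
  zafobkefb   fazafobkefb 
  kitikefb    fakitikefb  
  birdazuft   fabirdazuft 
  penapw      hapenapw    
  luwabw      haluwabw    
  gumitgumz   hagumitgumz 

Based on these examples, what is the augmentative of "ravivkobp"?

haravivkobp

himbawz and nafbasz both end in -z yet inflect differently (hihimbawz, naolfbasz), so the final letter is not what conditions the rule; the second-to-last letter is.
"ravivkobp" has second-to-last letter 'b'. The one such stem in the data (luwabw → haluwabw) adds the prefix ha-, so the same rule applies.
So ravivkobp → haravivkobp.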